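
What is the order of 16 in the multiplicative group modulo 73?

9

By Lagrange's theorem, ord_73(16) divides φ(73) = 73 − 1 = 72 = 2^3 · 3^2.
Divisors of 72: 1, 2, 3, 4, 6, 8, 9, 12, 18, 24, 36, 72.
Compute 16^d (mod 73) for the divisors d until we hit 1:
16^1 ≡ 16 (mod 73)
16^2 ≡ 37 (mod 73)
16^3 ≡ 8 (mod 73)
16^4 ≡ 55 (mod 73)
16^6 ≡ 64 (mod 73)
16^8 ≡ 32 (mod 73)
16^9 ≡ 1 (mod 73) ✓
Therefore the multiplicative order of 16 modulo 73 is 9.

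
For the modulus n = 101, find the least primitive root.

2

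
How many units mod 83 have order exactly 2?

φ(83) = 83 − 1 = 82 = 2 · 41.
(Z/83Z)^× is cyclic (|G| = 82); a cyclic group of order m has exactly φ(d) elements of each order d | m, and none otherwise.
2 | 82, and φ(2) = 2 − 1 = 1.

1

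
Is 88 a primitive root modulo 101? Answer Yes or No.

No

φ(101) = 101 − 1 = 100 = 2^2 · 5^2.
Test 88^(100/q) mod 101 for each prime factor q of 100:
88^50 ≡ 1 (mod 101)  [q = 2: ≡ 1 ✗]
88^20 ≡ 95 (mod 101)  [q = 5: ≢ 1 ✓]
88^50 ≡ 1 shows ord(88) | 50, strictly less than φ(101); not a primitive root.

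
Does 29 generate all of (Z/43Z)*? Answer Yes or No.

Yes

φ(43) = 43 − 1 = 42 = 2 · 3 · 7.
29 is a primitive root mod 43 iff 29^(φ(43)/q) ≢ 1 for every prime q | φ(43), i.e. q ∈ {2, 3, 7}.
29^21 ≡ 42 (mod 43)  [q = 2: ≢ 1 ✓]
29^14 ≡ 6 (mod 43)  [q = 3: ≢ 1 ✓]
29^6 ≡ 21 (mod 43)  [q = 7: ≢ 1 ✓]
All checks pass, so 29 has order 42 and is a primitive root modulo 43.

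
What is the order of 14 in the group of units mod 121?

55

The order of 14 must divide φ(121) = φ(11^2) = 11·(11−1) = 110 = 2 · 5 · 11.
Divisors of 110: 1, 2, 5, 10, 11, 22, 55, 110.
Compute 14^d (mod 121) for the divisors d until we hit 1:
14^1 ≡ 14
14^2 ≡ 75
14^5 ≡ 100
14^10 ≡ 78
14^11 ≡ 3
14^22 ≡ 9
14^55 ≡ 1
So ord_121(14) = 55.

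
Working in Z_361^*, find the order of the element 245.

9

By Lagrange's theorem, ord_361(245) divides φ(361) = φ(19^2) = 19·(19−1) = 342 = 2 · 3^2 · 19.
Divisors of 342: 1, 2, 3, 6, 9, 18, 19, 38, 57, 114, 171, 342.
Test each divisor d:
245^1 ≡ 245 (mod 361)
245^2 ≡ 99 (mod 361)
245^3 ≡ 68 (mod 361)
245^6 ≡ 292 (mod 361)
245^9 ≡ 1 (mod 361) ✓
Hence ord(245) = 9.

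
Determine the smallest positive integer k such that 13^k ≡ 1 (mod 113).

ord(13) | φ(113) = 113 − 1 = 112 = 2^4 · 7.
Divisors of 112: 1, 2, 4, 7, 8, 14, 16, 28, 56, 112.
Test each divisor d:
13^1 ≡ 13 (mod 113)
13^2 ≡ 56 (mod 113)
13^4 ≡ 85 (mod 113)
13^7 ≡ 69 (mod 113)
13^8 ≡ 106 (mod 113)
13^14 ≡ 15 (mod 113)
13^16 ≡ 49 (mod 113)
13^28 ≡ 112 (mod 113)
13^56 ≡ 1 (mod 113) ✓
So ord_113(13) = 56.

56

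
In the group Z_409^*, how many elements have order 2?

1

φ(409) = 409 − 1 = 408 = 2^3 · 3 · 17.
Since (Z/409Z)^× is cyclic of order 408, the number of elements of order d is φ(d) when d | 408 and 0 otherwise.
2 | 408, and φ(2) = 2 − 1 = 1.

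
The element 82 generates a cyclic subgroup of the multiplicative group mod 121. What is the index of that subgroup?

Since 82 ∈ (Z/121Z)^×, its order divides φ(121) = φ(11^2) = 11·(11−1) = 110 = 2 · 5 · 11.
Divisors of 110: 1, 2, 5, 10, 11, 22, 55, 110.
Test each divisor d:
82^1 ≡ 82 (mod 121)
82^2 ≡ 69 (mod 121)
82^5 ≡ 56 (mod 121)
82^10 ≡ 111 (mod 121)
82^11 ≡ 27 (mod 121)
82^22 ≡ 3 (mod 121)
82^55 ≡ 1 (mod 121) ✓
The order of 82 is 55, so the subgroup it generates has 55 elements.
The index is φ(121) / ord(82) = 110 / 55 = 2.

2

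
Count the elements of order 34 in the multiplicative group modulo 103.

φ(103) = 103 − 1 = 102 = 2 · 3 · 17.
Since (Z/103Z)^× is cyclic of order 102, the number of elements of order d is φ(d) when d | 102 and 0 otherwise.
34 = 2 · 17 divides 102, and φ(34) = 16.

16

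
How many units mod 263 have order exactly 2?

φ(263) = 263 − 1 = 262 = 2 · 131.
(Z/263Z)^× is cyclic (|G| = 262); a cyclic group of order m has exactly φ(d) elements of each order d | m, and none otherwise.
2 | 262, and φ(2) = 2 − 1 = 1.

1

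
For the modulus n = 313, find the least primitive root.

10

φ(313) = 313 − 1 = 312 = 2^3 · 3 · 13.
g is a primitive root iff g^(312/q) ≢ 1 (mod 313) for each prime q ∈ {2, 3, 13}.
g = 2: 2^156 ≡ 1 — hits 1, so not a primitive root.
g = 3: 3^156 ≡ 1 — hits 1, so not a primitive root.
g = 4: 4^156 ≡ 1 — hits 1, so not a primitive root.
g = 5: 5^156 ≡ 312; 5^104 ≡ 1 — hits 1, so not a primitive root.
g = 6: 6^156 ≡ 1 — hits 1, so not a primitive root.
g = 7: 7^156 ≡ 312; 7^104 ≡ 1 — hits 1, so not a primitive root.
g = 8: 8^156 ≡ 1 — hits 1, so not a primitive root.
g = 9: 9^156 ≡ 1 — hits 1, so not a primitive root.
g = 10: 10^156 ≡ 312; 10^104 ≡ 214; 10^24 ≡ 103 — none is 1, so 10 is a primitive root.
Hence the least primitive root of 313 is 10.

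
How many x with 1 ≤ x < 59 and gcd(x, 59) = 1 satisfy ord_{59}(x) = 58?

28

φ(59) = 59 − 1 = 58 = 2 · 29.
Since (Z/59Z)^× is cyclic of order 58, the number of elements of order d is φ(d) when d | 58 and 0 otherwise.
58 = 2 · 29 divides 58, and φ(58) = 28.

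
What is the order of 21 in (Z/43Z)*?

7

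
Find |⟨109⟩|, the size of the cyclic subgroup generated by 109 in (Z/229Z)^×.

76

Since 109 ∈ (Z/229Z)^×, its order divides φ(229) = 229 − 1 = 228 = 2^2 · 3 · 19.
Divisors of 228: 1, 2, 3, 4, 6, 12, 19, 38, 57, 76, 114, 228.
Compute 109^d (mod 229) for the divisors d until we hit 1:
109^1 ≡ 109
109^2 ≡ 202
109^3 ≡ 34
109^4 ≡ 42
109^6 ≡ 11
109^12 ≡ 121
109^19 ≡ 122
109^38 ≡ 228
109^57 ≡ 107
109^76 ≡ 1
So ord_229(109) = 76.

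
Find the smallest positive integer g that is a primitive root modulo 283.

φ(283) = 283 − 1 = 282 = 2 · 3 · 47.
Test candidates g = 2, 3, … against the prime factors q ∈ {2, 3, 47} of φ(283): g is a generator iff g^(282/q) ≢ 1 for every such q.
g = 2: 2^141 ≡ 282; 2^94 ≡ 1 — hits 1, so not a primitive root.
g = 3: 3^141 ≡ 282; 3^94 ≡ 238; 3^6 ≡ 163 — none is 1, so 3 is a primitive root.
The smallest primitive root modulo 283 is 3.

3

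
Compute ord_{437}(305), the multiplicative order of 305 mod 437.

11

ord(305) | φ(437) = φ(19·23) = (19−1)·(23−1) = 18·22 = 396 = 2^2 · 3^2 · 11.
Divisors of 396: 1, 2, 3, 4, 6, 9, 11, 12, 18, 22, 33, 36, 44, 66, 99, 132, 198, 396.
Check 305^d mod 437 for each divisor in increasing order:
305^1 ≡ 305 (mod 437)
305^2 ≡ 381 (mod 437)
305^3 ≡ 400 (mod 437)
305^4 ≡ 77 (mod 437)
305^6 ≡ 58 (mod 437)
305^9 ≡ 39 (mod 437)
305^11 ≡ 1 (mod 437) ✓
The smallest such exponent is 11, so the order of 305 is 11.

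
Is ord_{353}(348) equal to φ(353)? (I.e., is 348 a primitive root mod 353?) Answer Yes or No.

Yes

φ(353) = 353 − 1 = 352 = 2^5 · 11.
An element g generates (Z/353Z)^× iff g^(352/q) ≢ 1 (mod 353) for each prime q ∈ {2, 11}.
348^176 ≡ 352 (mod 353)  [q = 2: ≢ 1 ✓]
348^32 ≡ 140 (mod 353)  [q = 11: ≢ 1 ✓]
Every test exponent gives a nontrivial residue, hence 348 generates the full group.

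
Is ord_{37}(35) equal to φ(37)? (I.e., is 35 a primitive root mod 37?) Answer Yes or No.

Yes

φ(37) = 37 − 1 = 36 = 2^2 · 3^2.
Test 35^(36/q) mod 37 for each prime factor q of 36:
35^18 ≡ 36 (mod 37)  [q = 2: ≢ 1 ✓]
35^12 ≡ 26 (mod 37)  [q = 3: ≢ 1 ✓]
All checks pass, so 35 has order 36 and is a primitive root modulo 37.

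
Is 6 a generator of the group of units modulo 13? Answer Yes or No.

Yes

φ(13) = 13 − 1 = 12 = 2^2 · 3.
It suffices to check that the order of 6 is not a proper divisor of 12: compute 6^(12/q) for q ∈ {2, 3}.
6^6 ≡ 12 (mod 13)  [q = 2: ≢ 1 ✓]
6^4 ≡ 9 (mod 13)  [q = 3: ≢ 1 ✓]
None equal 1, so ord_13(6) = 12: 6 is a primitive root.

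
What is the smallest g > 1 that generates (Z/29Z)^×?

2

φ(29) = 29 − 1 = 28 = 2^2 · 7.
Test candidates g = 2, 3, … against the prime factors q ∈ {2, 7} of φ(29): g is a generator iff g^(28/q) ≢ 1 for every such q.
g = 2: 2^14 ≡ 28; 2^4 ≡ 16 — none is 1, so 2 is a primitive root.
Hence the least primitive root of 29 is 2.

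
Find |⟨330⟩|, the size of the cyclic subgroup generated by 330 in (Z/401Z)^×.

400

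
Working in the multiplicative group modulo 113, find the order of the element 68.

112

The order of 68 must divide φ(113) = 113 − 1 = 112 = 2^4 · 7.
Divisors of 112: 1, 2, 4, 7, 8, 14, 16, 28, 56, 112.
Evaluate successive powers at the divisors of 112:
68^1 ≡ 68
68^2 ≡ 104
68^4 ≡ 81
68^7 ≡ 35
68^8 ≡ 7
68^14 ≡ 95
68^16 ≡ 49
68^28 ≡ 98
68^56 ≡ 112
68^112 ≡ 1
Hence ord(68) = 112.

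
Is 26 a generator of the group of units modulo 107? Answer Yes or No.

φ(107) = 107 − 1 = 106 = 2 · 53.
It suffices to check that the order of 26 is not a proper divisor of 106: compute 26^(106/q) for q ∈ {2, 53}.
26^53 ≡ 106 (mod 107)  [q = 2: ≢ 1 ✓]
26^2 ≡ 34 (mod 107)  [q = 53: ≢ 1 ✓]
All checks pass, so 26 has order 106 and is a primitive root modulo 107.

Yes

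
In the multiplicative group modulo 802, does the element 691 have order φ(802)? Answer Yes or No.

No

φ(802) = φ(2)·φ(401) = 1·400 = 400 = 2^4 · 5^2.
An element g generates (Z/802Z)^× iff g^(400/q) ≢ 1 (mod 802) for each prime q ∈ {2, 5}.
691^200 ≡ 1 (mod 802)  [q = 2: ≡ 1 ✗]
691^80 ≡ 39 (mod 802)  [q = 5: ≢ 1 ✓]
Since 691^200 ≡ 1, the order of 691 divides 200 < 400, so 691 is not a primitive root.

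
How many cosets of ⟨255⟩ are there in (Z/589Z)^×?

ord(255) | φ(589) = φ(19·31) = (19−1)·(31−1) = 18·30 = 540 = 2^2 · 3^3 · 5.
Divisors of 540: 1, 2, 3, 4, 5, 6, 9, 10, 12, 15, 18, 20, 27, 30, 36, 45, 54, 60, 90, 108, 135, 180, 270, 540.
Compute 255^d (mod 589) for the divisors d until we hit 1:
255^1 ≡ 255
255^2 ≡ 235
255^3 ≡ 436
255^4 ≡ 448
255^5 ≡ 563
255^6 ≡ 438
255^9 ≡ 132
255^10 ≡ 87
255^12 ≡ 419
255^15 ≡ 94
255^18 ≡ 343
255^20 ≡ 501
255^27 ≡ 512
255^30 ≡ 1
So ord_589(255) = 30, hence |⟨255⟩| = 30.
The index is φ(589) / ord(255) = 540 / 30 = 18.

18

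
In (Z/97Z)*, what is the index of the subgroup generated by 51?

ord(51) | φ(97) = 97 − 1 = 96 = 2^5 · 3.
Divisors of 96: 1, 2, 3, 4, 6, 8, 12, 16, 24, 32, 48, 96.
Check 51^d mod 97 for each divisor in increasing order:
51^1 ≡ 51 (mod 97)
51^2 ≡ 79 (mod 97)
51^3 ≡ 52 (mod 97)
51^4 ≡ 33 (mod 97)
51^6 ≡ 85 (mod 97)
51^8 ≡ 22 (mod 97)
51^12 ≡ 47 (mod 97)
51^16 ≡ 96 (mod 97)
51^24 ≡ 75 (mod 97)
51^32 ≡ 1 (mod 97) ✓
Thus |⟨51⟩| = ord(51) = 32.
Index = |(Z/97Z)^×| / |⟨51⟩| = 96 / 32 = 3.

3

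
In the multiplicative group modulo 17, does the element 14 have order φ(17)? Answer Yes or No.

φ(17) = 17 − 1 = 16 = 2^4.
Test 14^(16/q) mod 17 for each prime factor q of 16:
14^8 ≡ 16 (mod 17)  [q = 2: ≢ 1 ✓]
None equal 1, so ord_17(14) = 16: 14 is a primitive root.

Yes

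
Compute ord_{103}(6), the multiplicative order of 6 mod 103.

The order of 6 must divide φ(103) = 103 − 1 = 102 = 2 · 3 · 17.
Divisors of 102: 1, 2, 3, 6, 17, 34, 51, 102.
Compute 6^d (mod 103) for the divisors d until we hit 1:
6^1 ≡ 6 (mod 103)
6^2 ≡ 36 (mod 103)
6^3 ≡ 10 (mod 103)
6^6 ≡ 100 (mod 103)
6^17 ≡ 47 (mod 103)
6^34 ≡ 46 (mod 103)
6^51 ≡ 102 (mod 103)
6^102 ≡ 1 (mod 103) ✓
So ord_103(6) = 102.

102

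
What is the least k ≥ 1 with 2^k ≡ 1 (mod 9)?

The order of 2 must divide φ(9) = φ(3^2) = 3·(3−1) = 6 = 2 · 3.
Divisors of 6: 1, 2, 3, 6.
Test each divisor d:
2^1 ≡ 2
2^2 ≡ 4
2^3 ≡ 8
2^6 ≡ 1
The smallest such exponent is 6, so the order of 2 is 6.

6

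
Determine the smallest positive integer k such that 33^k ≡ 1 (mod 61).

20

Since 33 ∈ (Z/61Z)^×, its order divides φ(61) = 61 − 1 = 60 = 2^2 · 3 · 5.
Divisors of 60: 1, 2, 3, 4, 5, 6, 10, 12, 15, 20, 30, 60.
Evaluate successive powers at the divisors of 60:
33^1 ≡ 33
33^2 ≡ 52
33^3 ≡ 8
33^4 ≡ 20
33^5 ≡ 50
33^6 ≡ 3
33^10 ≡ 60
33^12 ≡ 9
33^15 ≡ 11
33^20 ≡ 1
Therefore the multiplicative order of 33 modulo 61 is 20.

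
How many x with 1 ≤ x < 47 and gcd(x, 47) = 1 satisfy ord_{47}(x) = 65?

0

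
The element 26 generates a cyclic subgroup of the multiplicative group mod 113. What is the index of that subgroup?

2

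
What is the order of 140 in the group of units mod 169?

The order of 140 must divide φ(169) = φ(13^2) = 13·(13−1) = 156 = 2^2 · 3 · 13.
Divisors of 156: 1, 2, 3, 4, 6, 12, 13, 26, 39, 52, 78, 156.
Compute 140^d (mod 169) for the divisors d until we hit 1:
140^1 ≡ 140
140^2 ≡ 165
140^3 ≡ 116
140^4 ≡ 16
140^6 ≡ 105
140^12 ≡ 40
140^13 ≡ 23
140^26 ≡ 22
140^39 ≡ 168
140^52 ≡ 146
140^78 ≡ 1
So ord_169(140) = 78.

78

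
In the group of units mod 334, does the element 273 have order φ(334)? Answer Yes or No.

φ(334) = φ(2)·φ(167) = 1·166 = 166 = 2 · 83.
An element g generates (Z/334Z)^× iff g^(166/q) ≢ 1 (mod 334) for each prime q ∈ {2, 83}.
273^83 ≡ 333 (mod 334)  [q = 2: ≢ 1 ✓]
273^2 ≡ 47 (mod 334)  [q = 83: ≢ 1 ✓]
None equal 1, so ord_334(273) = 166: 273 is a primitive root.

Yes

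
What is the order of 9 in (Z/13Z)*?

3

By Lagrange's theorem, ord_13(9) divides φ(13) = 13 − 1 = 12 = 2^2 · 3.
Divisors of 12: 1, 2, 3, 4, 6, 12.
Compute 9^d (mod 13) for the divisors d until we hit 1:
9^1 ≡ 9 (mod 13)
9^2 ≡ 3 (mod 13)
9^3 ≡ 1 (mod 13) ✓
The smallest such exponent is 3, so the order of 9 is 3.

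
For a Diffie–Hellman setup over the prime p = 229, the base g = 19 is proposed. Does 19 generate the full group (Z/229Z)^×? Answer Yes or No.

No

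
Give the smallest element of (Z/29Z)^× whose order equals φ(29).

2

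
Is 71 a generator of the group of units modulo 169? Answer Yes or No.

φ(169) = φ(13^2) = 13·(13−1) = 156 = 2^2 · 3 · 13.
It suffices to check that the order of 71 is not a proper divisor of 156: compute 71^(156/q) for q ∈ {2, 3, 13}.
71^78 ≡ 168 (mod 169)  [q = 2: ≢ 1 ✓]
71^52 ≡ 22 (mod 169)  [q = 3: ≢ 1 ✓]
71^12 ≡ 105 (mod 169)  [q = 13: ≢ 1 ✓]
None equal 1, so ord_169(71) = 156: 71 is a primitive root.

Yes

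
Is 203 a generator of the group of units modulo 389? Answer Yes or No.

φ(389) = 389 − 1 = 388 = 2^2 · 97.
Test 203^(388/q) mod 389 for each prime factor q of 388:
203^194 ≡ 388 (mod 389)  [q = 2: ≢ 1 ✓]
203^4 ≡ 236 (mod 389)  [q = 97: ≢ 1 ✓]
All checks pass, so 203 has order 388 and is a primitive root modulo 389.

Yes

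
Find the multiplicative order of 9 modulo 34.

8

Since 9 ∈ (Z/34Z)^×, its order divides φ(34) = φ(2)·φ(17) = 1·16 = 16 = 2^4.
Divisors of 16: 1, 2, 4, 8, 16.
Compute 9^d (mod 34) for the divisors d until we hit 1:
9^1 ≡ 9 (mod 34)
9^2 ≡ 13 (mod 34)
9^4 ≡ 33 (mod 34)
9^8 ≡ 1 (mod 34) ✓
Hence ord(9) = 8.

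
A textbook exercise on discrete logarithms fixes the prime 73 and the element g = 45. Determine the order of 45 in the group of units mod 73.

72

Since 45 ∈ (Z/73Z)^×, its order divides φ(73) = 73 − 1 = 72 = 2^3 · 3^2.
Divisors of 72: 1, 2, 3, 4, 6, 8, 9, 12, 18, 24, 36, 72.
Check 45^d mod 73 for each divisor in increasing order:
45^1 ≡ 45
45^2 ≡ 54
45^3 ≡ 21
45^4 ≡ 69
45^6 ≡ 3
45^8 ≡ 16
45^9 ≡ 63
45^12 ≡ 9
45^18 ≡ 27
45^24 ≡ 8
45^36 ≡ 72
45^72 ≡ 1
The smallest such exponent is 72, so the order of 45 is 72.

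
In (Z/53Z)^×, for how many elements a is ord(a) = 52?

24

φ(53) = 53 − 1 = 52 = 2^2 · 13.
Since (Z/53Z)^× is cyclic of order 52, the number of elements of order d is φ(d) when d | 52 and 0 otherwise.
52 = 2^2 · 13 divides 52, and φ(52) = 24.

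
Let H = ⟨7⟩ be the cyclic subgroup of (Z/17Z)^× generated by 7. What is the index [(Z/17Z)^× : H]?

The order of 7 must divide φ(17) = 17 − 1 = 16 = 2^4.
Divisors of 16: 1, 2, 4, 8, 16.
Compute 7^d (mod 17) for the divisors d until we hit 1:
7^1 ≡ 7 (mod 17)
7^2 ≡ 15 (mod 17)
7^4 ≡ 4 (mod 17)
7^8 ≡ 16 (mod 17)
7^16 ≡ 1 (mod 17) ✓
The order of 7 is 16, so the subgroup it generates has 16 elements.
[(Z/17Z)^× : ⟨7⟩] = 16/16 = 1.

1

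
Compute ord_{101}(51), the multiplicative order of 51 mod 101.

100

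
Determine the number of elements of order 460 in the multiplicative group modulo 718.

0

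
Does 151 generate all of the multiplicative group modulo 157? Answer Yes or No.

Yes

φ(157) = 157 − 1 = 156 = 2^2 · 3 · 13.
151 is a primitive root mod 157 iff 151^(φ(157)/q) ≢ 1 for every prime q | φ(157), i.e. q ∈ {2, 3, 13}.
151^78 ≡ 156 (mod 157)  [q = 2: ≢ 1 ✓]
151^52 ≡ 12 (mod 157)  [q = 3: ≢ 1 ✓]
151^12 ≡ 101 (mod 157)  [q = 13: ≢ 1 ✓]
Every test exponent gives a nontrivial residue, hence 151 generates the full group.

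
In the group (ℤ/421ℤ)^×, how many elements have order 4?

φ(421) = 421 − 1 = 420 = 2^2 · 3 · 5 · 7.
(Z/421Z)^× is cyclic (|G| = 420); a cyclic group of order m has exactly φ(d) elements of each order d | m, and none otherwise.
4 = 2^2 divides 420, and φ(4) = 2.

2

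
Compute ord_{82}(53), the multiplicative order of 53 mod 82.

ord(53) | φ(82) = φ(2)·φ(41) = 1·40 = 40 = 2^3 · 5.
Divisors of 40: 1, 2, 4, 5, 8, 10, 20, 40.
Evaluate successive powers at the divisors of 40:
53^1 ≡ 53
53^2 ≡ 21
53^4 ≡ 31
53^5 ≡ 3
53^8 ≡ 59
53^10 ≡ 9
53^20 ≡ 81
53^40 ≡ 1
So ord_82(53) = 40.

40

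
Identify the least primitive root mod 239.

7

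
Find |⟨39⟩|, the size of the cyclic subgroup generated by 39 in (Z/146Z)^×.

ord(39) | φ(146) = φ(2)·φ(73) = 1·72 = 72 = 2^3 · 3^2.
Divisors of 72: 1, 2, 3, 4, 6, 8, 9, 12, 18, 24, 36, 72.
Compute 39^d (mod 146) for the divisors d until we hit 1:
39^1 ≡ 39 (mod 146)
39^2 ≡ 61 (mod 146)
39^3 ≡ 43 (mod 146)
39^4 ≡ 71 (mod 146)
39^6 ≡ 97 (mod 146)
39^8 ≡ 77 (mod 146)
39^9 ≡ 83 (mod 146)
39^12 ≡ 65 (mod 146)
39^18 ≡ 27 (mod 146)
39^24 ≡ 137 (mod 146)
39^36 ≡ 145 (mod 146)
39^72 ≡ 1 (mod 146) ✓
Hence ord(39) = 72.

72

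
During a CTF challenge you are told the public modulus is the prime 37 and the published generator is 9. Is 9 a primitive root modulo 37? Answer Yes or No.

No

φ(37) = 37 − 1 = 36 = 2^2 · 3^2.
An element g generates (Z/37Z)^× iff g^(36/q) ≢ 1 (mod 37) for each prime q ∈ {2, 3}.
9^18 ≡ 1 (mod 37)  [q = 2: ≡ 1 ✗]
9^12 ≡ 26 (mod 37)  [q = 3: ≢ 1 ✓]
9^18 ≡ 1 shows ord(9) | 18, strictly less than φ(37); not a primitive root.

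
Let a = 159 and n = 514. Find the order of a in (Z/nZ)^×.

128

ord(159) | φ(514) = φ(2)·φ(257) = 1·256 = 256 = 2^8.
Divisors of 256: 1, 2, 4, 8, 16, 32, 64, 128, 256.
Evaluate successive powers at the divisors of 256:
159^1 ≡ 159
159^2 ≡ 95
159^4 ≡ 287
159^8 ≡ 129
159^16 ≡ 193
159^32 ≡ 241
159^64 ≡ 513
159^128 ≡ 1
So ord_514(159) = 128.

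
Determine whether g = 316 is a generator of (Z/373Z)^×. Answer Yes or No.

Yes

φ(373) = 373 − 1 = 372 = 2^2 · 3 · 31.
316 is a primitive root mod 373 iff 316^(φ(373)/q) ≢ 1 for every prime q | φ(373), i.e. q ∈ {2, 3, 31}.
316^186 ≡ 372 (mod 373)  [q = 2: ≢ 1 ✓]
316^124 ≡ 284 (mod 373)  [q = 3: ≢ 1 ✓]
316^12 ≡ 75 (mod 373)  [q = 31: ≢ 1 ✓]
None equal 1, so ord_373(316) = 372: 316 is a primitive root.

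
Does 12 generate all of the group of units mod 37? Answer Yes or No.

φ(37) = 37 − 1 = 36 = 2^2 · 3^2.
An element g generates (Z/37Z)^× iff g^(36/q) ≢ 1 (mod 37) for each prime q ∈ {2, 3}.
12^18 ≡ 1 (mod 37)  [q = 2: ≡ 1 ✗]
12^12 ≡ 26 (mod 37)  [q = 3: ≢ 1 ✓]
Since 12^18 ≡ 1, the order of 12 divides 18 < 36, so 12 is not a primitive root.

No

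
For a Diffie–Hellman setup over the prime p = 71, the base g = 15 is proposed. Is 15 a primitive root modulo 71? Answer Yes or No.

No

φ(71) = 71 − 1 = 70 = 2 · 5 · 7.
15 is a primitive root mod 71 iff 15^(φ(71)/q) ≢ 1 for every prime q | φ(71), i.e. q ∈ {2, 5, 7}.
15^35 ≡ 1 (mod 71)  [q = 2: ≡ 1 ✗]
15^14 ≡ 25 (mod 71)  [q = 5: ≢ 1 ✓]
15^10 ≡ 48 (mod 71)  [q = 7: ≢ 1 ✓]
Since 15^35 ≡ 1, the order of 15 divides 35 < 70, so 15 is not a primitive root.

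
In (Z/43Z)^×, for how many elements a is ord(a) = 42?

φ(43) = 43 − 1 = 42 = 2 · 3 · 7.
In a cyclic group of order 42, there are φ(d) elements of order d for each divisor d of 42, and zero for non-divisors.
42 = 2 · 3 · 7 divides 42, and φ(42) = 12.

12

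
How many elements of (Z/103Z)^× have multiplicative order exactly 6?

2

φ(103) = 103 − 1 = 102 = 2 · 3 · 17.
Since (Z/103Z)^× is cyclic of order 102, the number of elements of order d is φ(d) when d | 102 and 0 otherwise.
6 = 2 · 3 divides 102, and φ(6) = 2.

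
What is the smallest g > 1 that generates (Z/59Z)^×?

φ(59) = 59 − 1 = 58 = 2 · 29.
Test candidates g = 2, 3, … against the prime factors q ∈ {2, 29} of φ(59): g is a generator iff g^(58/q) ≢ 1 for every such q.
g = 2: 2^29 ≡ 58; 2^2 ≡ 4 — none is 1, so 2 is a primitive root.
The smallest primitive root modulo 59 is 2.

2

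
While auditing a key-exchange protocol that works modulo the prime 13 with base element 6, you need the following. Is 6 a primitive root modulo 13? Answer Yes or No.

Yes

φ(13) = 13 − 1 = 12 = 2^2 · 3.
Test 6^(12/q) mod 13 for each prime factor q of 12:
6^6 ≡ 12 (mod 13)  [q = 2: ≢ 1 ✓]
6^4 ≡ 9 (mod 13)  [q = 3: ≢ 1 ✓]
Every test exponent gives a nontrivial residue, hence 6 generates the full group.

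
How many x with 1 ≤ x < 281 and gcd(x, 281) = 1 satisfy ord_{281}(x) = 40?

16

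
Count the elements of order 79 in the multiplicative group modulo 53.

0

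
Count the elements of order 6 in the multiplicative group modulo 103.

2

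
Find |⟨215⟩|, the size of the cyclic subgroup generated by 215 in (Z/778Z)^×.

388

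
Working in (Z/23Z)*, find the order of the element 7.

22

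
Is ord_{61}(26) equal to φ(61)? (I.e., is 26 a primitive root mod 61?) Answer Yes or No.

Yes

φ(61) = 61 − 1 = 60 = 2^2 · 3 · 5.
It suffices to check that the order of 26 is not a proper divisor of 60: compute 26^(60/q) for q ∈ {2, 3, 5}.
26^30 ≡ 60 (mod 61)  [q = 2: ≢ 1 ✓]
26^20 ≡ 13 (mod 61)  [q = 3: ≢ 1 ✓]
26^12 ≡ 9 (mod 61)  [q = 5: ≢ 1 ✓]
None equal 1, so ord_61(26) = 60: 26 is a primitive root.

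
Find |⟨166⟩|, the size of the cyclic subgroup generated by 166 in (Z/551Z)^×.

252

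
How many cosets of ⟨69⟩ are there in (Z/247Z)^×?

Since 69 ∈ (Z/247Z)^×, its order divides φ(247) = φ(13·19) = (13−1)·(19−1) = 12·18 = 216 = 2^3 · 3^3.
Divisors of 216: 1, 2, 3, 4, 6, 8, 9, 12, 18, 24, 27, 36, 54, 72, 108, 216.
Compute 69^d (mod 247) for the divisors d until we hit 1:
69^1 ≡ 69
69^2 ≡ 68
69^3 ≡ 246
69^4 ≡ 178
69^6 ≡ 1
The order of 69 is 6, so the subgroup it generates has 6 elements.
[(Z/247Z)^× : ⟨69⟩] = 216/6 = 36.

36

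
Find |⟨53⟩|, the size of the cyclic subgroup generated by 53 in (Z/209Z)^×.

90

The order of 53 must divide φ(209) = φ(11·19) = (11−1)·(19−1) = 10·18 = 180 = 2^2 · 3^2 · 5.
Divisors of 180: 1, 2, 3, 4, 5, 6, 9, 10, 12, 15, 18, 20, 30, 36, 45, 60, 90, 180.
Compute 53^d (mod 209) for the divisors d until we hit 1:
53^1 ≡ 53
53^2 ≡ 92
53^3 ≡ 69
53^4 ≡ 104
53^5 ≡ 78
53^6 ≡ 163
53^9 ≡ 170
53^10 ≡ 23
53^12 ≡ 26
53^15 ≡ 122
53^18 ≡ 58
53^20 ≡ 111
53^30 ≡ 45
53^36 ≡ 20
53^45 ≡ 56
53^60 ≡ 144
53^90 ≡ 1
Therefore the multiplicative order of 53 modulo 209 is 90.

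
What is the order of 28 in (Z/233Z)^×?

116

Since 28 ∈ (Z/233Z)^×, its order divides φ(233) = 233 − 1 = 232 = 2^3 · 29.
Divisors of 232: 1, 2, 4, 8, 29, 58, 116, 232.
Evaluate successive powers at the divisors of 232:
28^1 ≡ 28
28^2 ≡ 85
28^4 ≡ 2
28^8 ≡ 4
28^29 ≡ 89
28^58 ≡ 232
28^116 ≡ 1
Hence ord(28) = 116.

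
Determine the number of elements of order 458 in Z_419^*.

0

φ(419) = 419 − 1 = 418 = 2 · 11 · 19.
Since (Z/419Z)^× is cyclic of order 418, the number of elements of order d is φ(d) when d | 418 and 0 otherwise.
Here 418 is not a multiple of 458, so there are no elements of order 458.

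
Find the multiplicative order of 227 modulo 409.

The order of 227 must divide φ(409) = 409 − 1 = 408 = 2^3 · 3 · 17.
Divisors of 408: 1, 2, 3, 4, 6, 8, 12, 17, 24, 34, 51, 68, 102, 136, 204, 408.
Test each divisor d:
227^1 ≡ 227
227^2 ≡ 404
227^3 ≡ 92
227^4 ≡ 25
227^6 ≡ 284
227^8 ≡ 216
227^12 ≡ 83
227^17 ≡ 266
227^24 ≡ 345
227^34 ≡ 408
227^51 ≡ 143
227^68 ≡ 1
The smallest such exponent is 68, so the order of 227 is 68.

68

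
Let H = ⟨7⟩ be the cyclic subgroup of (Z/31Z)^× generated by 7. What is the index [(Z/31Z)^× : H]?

ord(7) | φ(31) = 31 − 1 = 30 = 2 · 3 · 5.
Divisors of 30: 1, 2, 3, 5, 6, 10, 15, 30.
Test each divisor d:
7^1 ≡ 7
7^2 ≡ 18
7^3 ≡ 2
7^5 ≡ 5
7^6 ≡ 4
7^10 ≡ 25
7^15 ≡ 1
Thus |⟨7⟩| = ord(7) = 15.
Index = |(Z/31Z)^×| / |⟨7⟩| = 30 / 15 = 2.

2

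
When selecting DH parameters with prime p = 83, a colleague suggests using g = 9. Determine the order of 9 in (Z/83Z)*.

Since 9 ∈ (Z/83Z)^×, its order divides φ(83) = 83 − 1 = 82 = 2 · 41.
Divisors of 82: 1, 2, 41, 82.
Check 9^d mod 83 for each divisor in increasing order:
9^1 ≡ 9
9^2 ≡ 81
9^41 ≡ 1
So ord_83(9) = 41.

41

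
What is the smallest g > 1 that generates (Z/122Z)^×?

φ(122) = φ(2)·φ(61) = 1·60 = 60 = 2^2 · 3 · 5.
Test candidates g = 2, 3, … against the prime factors q ∈ {2, 3, 5} of φ(122): g is a generator iff g^(60/q) ≢ 1 for every such q.
g = 2: gcd(2, 122) = 2 > 1, not a unit — skip.
g = 3: 3^30 ≡ 1 — hits 1, so not a primitive root.
g = 4: gcd(4, 122) = 2 > 1, not a unit — skip.
g = 5: 5^30 ≡ 1 — hits 1, so not a primitive root.
g = 6: gcd(6, 122) = 2 > 1, not a unit — skip.
g = 7: 7^30 ≡ 121; 7^20 ≡ 47; 7^12 ≡ 95 — none is 1, so 7 is a primitive root.
So 7 is the smallest generator of (Z/122Z)^×.

7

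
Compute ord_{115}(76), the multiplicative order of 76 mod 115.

22

By Lagrange's theorem, ord_115(76) divides φ(115) = φ(5·23) = (5−1)·(23−1) = 4·22 = 88 = 2^3 · 11.
Divisors of 88: 1, 2, 4, 8, 11, 22, 44, 88.
Evaluate successive powers at the divisors of 88:
76^1 ≡ 76 (mod 115)
76^2 ≡ 26 (mod 115)
76^4 ≡ 101 (mod 115)
76^8 ≡ 81 (mod 115)
76^11 ≡ 91 (mod 115)
76^22 ≡ 1 (mod 115) ✓
Hence ord(76) = 22.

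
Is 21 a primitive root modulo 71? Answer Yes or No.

Yes

φ(71) = 71 − 1 = 70 = 2 · 5 · 7.
It suffices to check that the order of 21 is not a proper divisor of 70: compute 21^(70/q) for q ∈ {2, 5, 7}.
21^35 ≡ 70 (mod 71)  [q = 2: ≢ 1 ✓]
21^14 ≡ 5 (mod 71)  [q = 5: ≢ 1 ✓]
21^10 ≡ 30 (mod 71)  [q = 7: ≢ 1 ✓]
Every test exponent gives a nontrivial residue, hence 21 generates the full group.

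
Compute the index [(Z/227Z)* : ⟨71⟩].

2

The order of 71 must divide φ(227) = 227 − 1 = 226 = 2 · 113.
Divisors of 226: 1, 2, 113, 226.
Evaluate successive powers at the divisors of 226:
71^1 ≡ 71 (mod 227)
71^2 ≡ 47 (mod 227)
71^113 ≡ 1 (mod 227) ✓
Thus |⟨71⟩| = ord(71) = 113.
Index = |(Z/227Z)^×| / |⟨71⟩| = 226 / 113 = 2.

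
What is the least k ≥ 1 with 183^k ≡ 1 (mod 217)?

15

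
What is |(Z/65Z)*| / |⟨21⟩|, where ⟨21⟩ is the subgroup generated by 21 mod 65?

12

Since 21 ∈ (Z/65Z)^×, its order divides φ(65) = φ(5·13) = (5−1)·(13−1) = 4·12 = 48 = 2^4 · 3.
Divisors of 48: 1, 2, 3, 4, 6, 8, 12, 16, 24, 48.
Test each divisor d:
21^1 ≡ 21
21^2 ≡ 51
21^3 ≡ 31
21^4 ≡ 1
The order of 21 is 4, so the subgroup it generates has 4 elements.
The index is φ(65) / ord(21) = 48 / 4 = 12.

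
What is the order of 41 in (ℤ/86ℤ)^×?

7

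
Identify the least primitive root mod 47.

5

φ(47) = 47 − 1 = 46 = 2 · 23.
Test candidates g = 2, 3, … against the prime factors q ∈ {2, 23} of φ(47): g is a generator iff g^(46/q) ≢ 1 for every such q.
g = 2: 2^23 ≡ 1 — hits 1, so not a primitive root.
g = 3: 3^23 ≡ 1 — hits 1, so not a primitive root.
g = 4: 4^23 ≡ 1 — hits 1, so not a primitive root.
g = 5: 5^23 ≡ 46; 5^2 ≡ 25 — none is 1, so 5 is a primitive root.
The smallest primitive root modulo 47 is 5.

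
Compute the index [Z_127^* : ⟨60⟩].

2

ord(60) | φ(127) = 127 − 1 = 126 = 2 · 3^2 · 7.
Divisors of 126: 1, 2, 3, 6, 7, 9, 14, 18, 21, 42, 63, 126.
Test each divisor d:
60^1 ≡ 60
60^2 ≡ 44
60^3 ≡ 100
60^6 ≡ 94
60^7 ≡ 52
60^9 ≡ 2
60^14 ≡ 37
60^18 ≡ 4
60^21 ≡ 19
60^42 ≡ 107
60^63 ≡ 1
The order of 60 is 63, so the subgroup it generates has 63 elements.
Index = |(Z/127Z)^×| / |⟨60⟩| = 126 / 63 = 2.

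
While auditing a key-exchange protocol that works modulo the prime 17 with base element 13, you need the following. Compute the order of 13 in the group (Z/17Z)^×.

Since 13 ∈ (Z/17Z)^×, its order divides φ(17) = 17 − 1 = 16 = 2^4.
Divisors of 16: 1, 2, 4, 8, 16.
Compute 13^d (mod 17) for the divisors d until we hit 1:
13^1 ≡ 13
13^2 ≡ 16
13^4 ≡ 1
The smallest such exponent is 4, so the order of 13 is 4.

4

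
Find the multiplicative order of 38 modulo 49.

42

The order of 38 must divide φ(49) = φ(7^2) = 7·(7−1) = 42 = 2 · 3 · 7.
Divisors of 42: 1, 2, 3, 6, 7, 14, 21, 42.
Compute 38^d (mod 49) for the divisors d until we hit 1:
38^1 ≡ 38
38^2 ≡ 23
38^3 ≡ 41
38^6 ≡ 15
38^7 ≡ 31
38^14 ≡ 30
38^21 ≡ 48
38^42 ≡ 1
Therefore the multiplicative order of 38 modulo 49 is 42.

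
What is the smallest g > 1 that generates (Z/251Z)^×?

φ(251) = 251 − 1 = 250 = 2 · 5^3.
Test candidates g = 2, 3, … against the prime factors q ∈ {2, 5} of φ(251): g is a generator iff g^(250/q) ≢ 1 for every such q.
g = 2: 2^125 ≡ 250; 2^50 ≡ 1 — hits 1, so not a primitive root.
g = 3: 3^125 ≡ 1 — hits 1, so not a primitive root.
g = 4: 4^125 ≡ 1 — hits 1, so not a primitive root.
g = 5: 5^125 ≡ 1 — hits 1, so not a primitive root.
g = 6: 6^125 ≡ 250; 6^50 ≡ 219 — none is 1, so 6 is a primitive root.
The smallest primitive root modulo 251 is 6.

6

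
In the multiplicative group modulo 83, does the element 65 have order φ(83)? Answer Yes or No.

φ(83) = 83 − 1 = 82 = 2 · 41.
An element g generates (Z/83Z)^× iff g^(82/q) ≢ 1 (mod 83) for each prime q ∈ {2, 41}.
65^41 ≡ 1 (mod 83)  [q = 2: ≡ 1 ✗]
65^2 ≡ 75 (mod 83)  [q = 41: ≢ 1 ✓]
65^41 ≡ 1 shows ord(65) | 41, strictly less than φ(83); not a primitive root.

No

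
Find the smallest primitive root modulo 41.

6

φ(41) = 41 − 1 = 40 = 2^3 · 5.
Test candidates g = 2, 3, … against the prime factors q ∈ {2, 5} of φ(41): g is a generator iff g^(40/q) ≢ 1 for every such q.
g = 2: 2^20 ≡ 1 — hits 1, so not a primitive root.
g = 3: 3^20 ≡ 40; 3^8 ≡ 1 — hits 1, so not a primitive root.
g = 4: 4^20 ≡ 1 — hits 1, so not a primitive root.
g = 5: 5^20 ≡ 1 — hits 1, so not a primitive root.
g = 6: 6^20 ≡ 40; 6^8 ≡ 10 — none is 1, so 6 is a primitive root.
The smallest primitive root modulo 41 is 6.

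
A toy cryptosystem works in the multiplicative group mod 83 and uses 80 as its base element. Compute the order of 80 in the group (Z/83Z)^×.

82

By Lagrange's theorem, ord_83(80) divides φ(83) = 83 − 1 = 82 = 2 · 41.
Divisors of 82: 1, 2, 41, 82.
Evaluate successive powers at the divisors of 82:
80^1 ≡ 80 (mod 83)
80^2 ≡ 9 (mod 83)
80^41 ≡ 82 (mod 83)
80^82 ≡ 1 (mod 83) ✓
The smallest such exponent is 82, so the order of 80 is 82.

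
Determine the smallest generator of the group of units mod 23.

5

φ(23) = 23 − 1 = 22 = 2 · 11.
g is a primitive root iff g^(22/q) ≢ 1 (mod 23) for each prime q ∈ {2, 11}.
g = 2: 2^11 ≡ 1 — hits 1, so not a primitive root.
g = 3: 3^11 ≡ 1 — hits 1, so not a primitive root.
g = 4: 4^11 ≡ 1 — hits 1, so not a primitive root.
g = 5: 5^11 ≡ 22; 5^2 ≡ 2 — none is 1, so 5 is a primitive root.
The smallest primitive root modulo 23 is 5.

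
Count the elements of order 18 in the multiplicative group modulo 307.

φ(307) = 307 − 1 = 306 = 2 · 3^2 · 17.
(Z/307Z)^× is cyclic (|G| = 306); a cyclic group of order m has exactly φ(d) elements of each order d | m, and none otherwise.
18 = 2 · 3^2 divides 306, and φ(18) = 6.

6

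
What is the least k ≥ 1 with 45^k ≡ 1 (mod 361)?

57

The order of 45 must divide φ(361) = φ(19^2) = 19·(19−1) = 342 = 2 · 3^2 · 19.
Divisors of 342: 1, 2, 3, 6, 9, 18, 19, 38, 57, 114, 171, 342.
Evaluate successive powers at the divisors of 342:
45^1 ≡ 45 (mod 361)
45^2 ≡ 220 (mod 361)
45^3 ≡ 153 (mod 361)
45^6 ≡ 305 (mod 361)
45^9 ≡ 96 (mod 361)
45^18 ≡ 191 (mod 361)
45^19 ≡ 292 (mod 361)
45^38 ≡ 68 (mod 361)
45^57 ≡ 1 (mod 361) ✓
The smallest such exponent is 57, so the order of 45 is 57.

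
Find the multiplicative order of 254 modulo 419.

The order of 254 must divide φ(419) = 419 − 1 = 418 = 2 · 11 · 19.
Divisors of 418: 1, 2, 11, 19, 22, 38, 209, 418.
Compute 254^d (mod 419) for the divisors d until we hit 1:
254^1 ≡ 254 (mod 419)
254^2 ≡ 409 (mod 419)
254^11 ≡ 199 (mod 419)
254^19 ≡ 169 (mod 419)
254^22 ≡ 215 (mod 419)
254^38 ≡ 69 (mod 419)
254^209 ≡ 1 (mod 419) ✓
So ord_419(254) = 209.

209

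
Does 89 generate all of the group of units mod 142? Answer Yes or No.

No

φ(142) = φ(2)·φ(71) = 1·70 = 70 = 2 · 5 · 7.
It suffices to check that the order of 89 is not a proper divisor of 70: compute 89^(70/q) for q ∈ {2, 5, 7}.
89^35 ≡ 1 (mod 142)  [q = 2: ≡ 1 ✗]
89^14 ≡ 57 (mod 142)  [q = 5: ≢ 1 ✓]
89^10 ≡ 37 (mod 142)  [q = 7: ≢ 1 ✓]
89^35 ≡ 1 shows ord(89) | 35, strictly less than φ(142); not a primitive root.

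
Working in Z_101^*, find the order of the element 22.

50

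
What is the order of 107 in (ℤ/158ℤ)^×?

78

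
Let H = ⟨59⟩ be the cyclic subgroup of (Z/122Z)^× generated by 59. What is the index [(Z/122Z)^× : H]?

1

ord(59) | φ(122) = φ(2)·φ(61) = 1·60 = 60 = 2^2 · 3 · 5.
Divisors of 60: 1, 2, 3, 4, 5, 6, 10, 12, 15, 20, 30, 60.
Test each divisor d:
59^1 ≡ 59 (mod 122)
59^2 ≡ 65 (mod 122)
59^3 ≡ 53 (mod 122)
59^4 ≡ 77 (mod 122)
59^5 ≡ 29 (mod 122)
59^6 ≡ 3 (mod 122)
59^10 ≡ 109 (mod 122)
59^12 ≡ 9 (mod 122)
59^15 ≡ 111 (mod 122)
59^20 ≡ 47 (mod 122)
59^30 ≡ 121 (mod 122)
59^60 ≡ 1 (mod 122) ✓
The order of 59 is 60, so the subgroup it generates has 60 elements.
Index = |(Z/122Z)^×| / |⟨59⟩| = 60 / 60 = 1.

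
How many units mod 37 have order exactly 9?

φ(37) = 37 − 1 = 36 = 2^2 · 3^2.
(Z/37Z)^× is cyclic (|G| = 36); a cyclic group of order m has exactly φ(d) elements of each order d | m, and none otherwise.
9 = 3^2 divides 36, and φ(9) = 6.

6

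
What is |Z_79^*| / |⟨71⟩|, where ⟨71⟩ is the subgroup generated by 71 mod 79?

Since 71 ∈ (Z/79Z)^×, its order divides φ(79) = 79 − 1 = 78 = 2 · 3 · 13.
Divisors of 78: 1, 2, 3, 6, 13, 26, 39, 78.
Test each divisor d:
71^1 ≡ 71 (mod 79)
71^2 ≡ 64 (mod 79)
71^3 ≡ 41 (mod 79)
71^6 ≡ 22 (mod 79)
71^13 ≡ 78 (mod 79)
71^26 ≡ 1 (mod 79) ✓
Thus |⟨71⟩| = ord(71) = 26.
[(Z/79Z)^× : ⟨71⟩] = 78/26 = 3.

3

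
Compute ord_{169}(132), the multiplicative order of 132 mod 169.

156

The order of 132 must divide φ(169) = φ(13^2) = 13·(13−1) = 156 = 2^2 · 3 · 13.
Divisors of 156: 1, 2, 3, 4, 6, 12, 13, 26, 39, 52, 78, 156.
Test each divisor d:
132^1 ≡ 132 (mod 169)
132^2 ≡ 17 (mod 169)
132^3 ≡ 47 (mod 169)
132^4 ≡ 120 (mod 169)
132^6 ≡ 12 (mod 169)
132^12 ≡ 144 (mod 169)
132^13 ≡ 80 (mod 169)
132^26 ≡ 147 (mod 169)
132^39 ≡ 99 (mod 169)
132^52 ≡ 146 (mod 169)
132^78 ≡ 168 (mod 169)
132^156 ≡ 1 (mod 169) ✓
So ord_169(132) = 156.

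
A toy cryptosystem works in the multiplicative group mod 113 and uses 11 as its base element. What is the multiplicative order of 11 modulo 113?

56

Since 11 ∈ (Z/113Z)^×, its order divides φ(113) = 113 − 1 = 112 = 2^4 · 7.
Divisors of 112: 1, 2, 4, 7, 8, 14, 16, 28, 56, 112.
Evaluate successive powers at the divisors of 112:
11^1 ≡ 11 (mod 113)
11^2 ≡ 8 (mod 113)
11^4 ≡ 64 (mod 113)
11^7 ≡ 95 (mod 113)
11^8 ≡ 28 (mod 113)
11^14 ≡ 98 (mod 113)
11^16 ≡ 106 (mod 113)
11^28 ≡ 112 (mod 113)
11^56 ≡ 1 (mod 113) ✓
So ord_113(11) = 56.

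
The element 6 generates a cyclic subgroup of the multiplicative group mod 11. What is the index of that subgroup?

1

ord(6) | φ(11) = 11 − 1 = 10 = 2 · 5.
Divisors of 10: 1, 2, 5, 10.
Test each divisor d:
6^1 ≡ 6
6^2 ≡ 3
6^5 ≡ 10
6^10 ≡ 1
Thus |⟨6⟩| = ord(6) = 10.
The index is φ(11) / ord(6) = 10 / 10 = 1.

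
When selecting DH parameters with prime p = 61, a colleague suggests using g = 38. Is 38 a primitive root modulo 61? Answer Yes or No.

No

φ(61) = 61 − 1 = 60 = 2^2 · 3 · 5.
It suffices to check that the order of 38 is not a proper divisor of 60: compute 38^(60/q) for q ∈ {2, 3, 5}.
38^30 ≡ 60 (mod 61)  [q = 2: ≢ 1 ✓]
38^20 ≡ 1 (mod 61)  [q = 3: ≡ 1 ✗]
38^12 ≡ 20 (mod 61)  [q = 5: ≢ 1 ✓]
Since 38^20 ≡ 1, the order of 38 divides 20 < 60, so 38 is not a primitive root.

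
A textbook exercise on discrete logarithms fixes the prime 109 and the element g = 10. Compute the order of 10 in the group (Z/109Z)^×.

The order of 10 must divide φ(109) = 109 − 1 = 108 = 2^2 · 3^3.
Divisors of 108: 1, 2, 3, 4, 6, 9, 12, 18, 27, 36, 54, 108.
Check 10^d mod 109 for each divisor in increasing order:
10^1 ≡ 10
10^2 ≡ 100
10^3 ≡ 19
10^4 ≡ 81
10^6 ≡ 34
10^9 ≡ 101
10^12 ≡ 66
10^18 ≡ 64
10^27 ≡ 33
10^36 ≡ 63
10^54 ≡ 108
10^108 ≡ 1
So ord_109(10) = 108.

108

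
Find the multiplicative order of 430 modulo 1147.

60

The order of 430 must divide φ(1147) = φ(31·37) = (31−1)·(37−1) = 30·36 = 1080 = 2^3 · 3^3 · 5.
Divisors of 1080: 1, 2, 3, 4, 5, 6, 8, 9, 10, 12, 15, 18, 20, 24, 27, 30, 36, 40, 45, 54, 60, 72, 90, 108, 120, 135, 180, 216, 270, 360, 540, 1080.
Compute 430^d (mod 1147) for the divisors d until we hit 1:
430^1 ≡ 430 (mod 1147)
430^2 ≡ 233 (mod 1147)
430^3 ≡ 401 (mod 1147)
430^4 ≡ 380 (mod 1147)
430^5 ≡ 526 (mod 1147)
430^6 ≡ 221 (mod 1147)
430^8 ≡ 1025 (mod 1147)
430^9 ≡ 302 (mod 1147)
430^10 ≡ 249 (mod 1147)
430^12 ≡ 667 (mod 1147)
430^15 ≡ 216 (mod 1147)
430^18 ≡ 591 (mod 1147)
430^20 ≡ 63 (mod 1147)
430^24 ≡ 1000 (mod 1147)
430^27 ≡ 697 (mod 1147)
430^30 ≡ 776 (mod 1147)
430^36 ≡ 593 (mod 1147)
430^40 ≡ 528 (mod 1147)
430^45 ≡ 154 (mod 1147)
430^54 ≡ 628 (mod 1147)
430^60 ≡ 1 (mod 1147) ✓
So ord_1147(430) = 60.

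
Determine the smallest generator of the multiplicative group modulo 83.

2

φ(83) = 83 − 1 = 82 = 2 · 41.
Test candidates g = 2, 3, … against the prime factors q ∈ {2, 41} of φ(83): g is a generator iff g^(82/q) ≢ 1 for every such q.
g = 2: 2^41 ≡ 82; 2^2 ≡ 4 — none is 1, so 2 is a primitive root.
The smallest primitive root modulo 83 is 2.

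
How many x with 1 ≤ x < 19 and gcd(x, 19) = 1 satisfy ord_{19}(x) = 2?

φ(19) = 19 − 1 = 18 = 2 · 3^2.
(Z/19Z)^× is cyclic (|G| = 18); a cyclic group of order m has exactly φ(d) elements of each order d | m, and none otherwise.
2 | 18, and φ(2) = 2 − 1 = 1.

1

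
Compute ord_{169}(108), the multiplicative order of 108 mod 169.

78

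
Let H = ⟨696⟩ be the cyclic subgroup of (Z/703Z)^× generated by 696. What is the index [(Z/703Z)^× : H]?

Since 696 ∈ (Z/703Z)^×, its order divides φ(703) = φ(19·37) = (19−1)·(37−1) = 18·36 = 648 = 2^3 · 3^4.
Divisors of 648: 1, 2, 3, 4, 6, 8, 9, 12, 18, 24, 27, 36, 54, 72, 81, 108, 162, 216, 324, 648.
Test each divisor d:
696^1 ≡ 696 (mod 703)
696^2 ≡ 49 (mod 703)
696^3 ≡ 360 (mod 703)
696^4 ≡ 292 (mod 703)
696^6 ≡ 248 (mod 703)
696^8 ≡ 201 (mod 703)
696^9 ≡ 702 (mod 703)
696^12 ≡ 343 (mod 703)
696^18 ≡ 1 (mod 703) ✓
So ord_703(696) = 18, hence |⟨696⟩| = 18.
Index = |(Z/703Z)^×| / |⟨696⟩| = 648 / 18 = 36.

36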